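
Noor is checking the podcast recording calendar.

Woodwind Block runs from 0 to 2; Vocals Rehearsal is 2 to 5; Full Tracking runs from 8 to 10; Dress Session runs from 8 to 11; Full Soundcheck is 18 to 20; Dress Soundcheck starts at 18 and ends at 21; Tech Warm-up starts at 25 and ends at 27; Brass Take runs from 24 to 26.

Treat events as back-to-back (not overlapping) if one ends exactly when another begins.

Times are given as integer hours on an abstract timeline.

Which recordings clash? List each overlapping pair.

Brass Take & Tech Warm-up, Dress Session & Full Tracking, Dress Soundcheck & Full Soundcheck

Two intervals overlap when each starts before the other ends.
Sorted by start: Woodwind Block, Vocals Rehearsal, Full Tracking, Dress Session, Full Soundcheck, Dress Soundcheck, Brass Take, Tech Warm-up.
Vocals Rehearsal starts exactly when Woodwind Block ends (back-to-back, no overlap), so nothing later overlaps Woodwind Block either.
Full Tracking starts after Vocals Rehearsal ends, so nothing later overlaps Vocals Rehearsal either.
Dress Session starts before Full Tracking ends → Full Tracking and Dress Session overlap.
Full Soundcheck starts after Full Tracking ends, so nothing later overlaps Full Tracking either.
Full Soundcheck starts after Dress Session ends, so nothing later overlaps Dress Session either.
Dress Soundcheck starts before Full Soundcheck ends → Full Soundcheck and Dress Soundcheck overlap.
Brass Take starts after Full Soundcheck ends, so nothing later overlaps Full Soundcheck either.
Brass Take starts after Dress Soundcheck ends, so nothing later overlaps Dress Soundcheck either.
Tech Warm-up starts before Brass Take ends → Brass Take and Tech Warm-up overlap.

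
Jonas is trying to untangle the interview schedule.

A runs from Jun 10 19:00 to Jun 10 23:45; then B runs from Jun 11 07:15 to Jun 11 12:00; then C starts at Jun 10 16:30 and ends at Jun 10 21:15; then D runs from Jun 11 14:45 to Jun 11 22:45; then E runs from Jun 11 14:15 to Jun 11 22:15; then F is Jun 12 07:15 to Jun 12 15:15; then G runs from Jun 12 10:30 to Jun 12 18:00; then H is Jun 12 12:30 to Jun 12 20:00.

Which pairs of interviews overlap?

Sorted by start: C, A, B, E, D, F, G, H.
A starts before C ends → C and A overlap.
B starts after C ends — done with C.
B starts after A ends — done with A.
E starts after B ends — done with B.
D starts before E ends → E and D overlap.
F starts after E ends — done with E.
F starts after D ends — done with D.
G starts before F ends → F and G overlap.
H starts before F ends → F and H overlap.
H starts before G ends → G and H overlap.

A & C, D & E, F & G, F & H, G & H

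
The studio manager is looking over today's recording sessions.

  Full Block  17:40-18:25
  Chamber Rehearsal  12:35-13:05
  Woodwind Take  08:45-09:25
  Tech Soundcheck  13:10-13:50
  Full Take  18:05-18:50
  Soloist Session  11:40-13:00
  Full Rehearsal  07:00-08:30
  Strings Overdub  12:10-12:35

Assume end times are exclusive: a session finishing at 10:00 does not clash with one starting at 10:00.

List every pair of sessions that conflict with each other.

Chamber Rehearsal & Soloist Session, Full Block & Full Take, Soloist Session & Strings Overdub

Sorted by start: Full Rehearsal, Woodwind Take, Soloist Session, Strings Overdub, Chamber Rehearsal, Tech Soundcheck, Full Block, Full Take.
Woodwind Take starts after Full Rehearsal ends, so nothing later overlaps Full Rehearsal either.
Soloist Session starts after Woodwind Take ends, so nothing later overlaps Woodwind Take either.
Strings Overdub starts before Soloist Session ends → Soloist Session and Strings Overdub overlap.
Chamber Rehearsal starts before Soloist Session ends → Soloist Session and Chamber Rehearsal overlap.
Tech Soundcheck starts after Soloist Session ends, so nothing later overlaps Soloist Session either.
Chamber Rehearsal starts exactly when Strings Overdub ends (back-to-back, no overlap), so nothing later overlaps Strings Overdub either.
Tech Soundcheck starts after Chamber Rehearsal ends, so nothing later overlaps Chamber Rehearsal either.
Full Block starts after Tech Soundcheck ends, so nothing later overlaps Tech Soundcheck either.
Full Take starts before Full Block ends → Full Block and Full Take overlap.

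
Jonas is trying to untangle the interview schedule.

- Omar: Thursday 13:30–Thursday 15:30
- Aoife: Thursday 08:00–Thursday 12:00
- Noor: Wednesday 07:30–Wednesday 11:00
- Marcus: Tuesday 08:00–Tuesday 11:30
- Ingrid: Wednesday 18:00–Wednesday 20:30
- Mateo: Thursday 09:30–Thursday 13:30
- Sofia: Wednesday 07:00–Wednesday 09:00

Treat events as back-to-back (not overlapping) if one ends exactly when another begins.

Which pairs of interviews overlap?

Sorted by start: Marcus, Sofia, Noor, Ingrid, Aoife, Mateo, Omar.
Sofia starts after Marcus ends — done with Marcus.
Noor starts before Sofia ends → Sofia and Noor overlap.
Ingrid starts after Sofia ends — done with Sofia.
Ingrid starts after Noor ends — done with Noor.
Aoife starts after Ingrid ends — done with Ingrid.
Mateo starts before Aoife ends → Aoife and Mateo overlap.
Omar starts after Aoife ends.
Omar starts exactly when Mateo ends (back-to-back, no overlap).

Aoife & Mateo, Noor & Sofia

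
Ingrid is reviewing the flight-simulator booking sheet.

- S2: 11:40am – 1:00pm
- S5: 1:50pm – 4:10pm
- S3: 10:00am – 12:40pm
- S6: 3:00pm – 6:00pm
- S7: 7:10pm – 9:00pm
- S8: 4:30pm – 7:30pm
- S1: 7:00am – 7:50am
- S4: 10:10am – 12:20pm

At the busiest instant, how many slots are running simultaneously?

3

Sort all start/end points and keep a running count:
7:00am start S1 → 1
7:50am end S1 → 0
10:00am start S3 → 1
10:10am start S4 → 2
11:40am start S2 → 3
12:20pm end S4 → 2
12:40pm end S3 → 1
1:00pm end S2 → 0
1:50pm start S5 → 1
3:00pm start S6 → 2
4:10pm end S5 → 1
4:30pm start S8 → 2
6:00pm end S6 → 1
7:10pm start S7 → 2
7:30pm end S8 → 1
9:00pm end S7 → 0
Peak is 3, at 11:40am (S2, S3, S4).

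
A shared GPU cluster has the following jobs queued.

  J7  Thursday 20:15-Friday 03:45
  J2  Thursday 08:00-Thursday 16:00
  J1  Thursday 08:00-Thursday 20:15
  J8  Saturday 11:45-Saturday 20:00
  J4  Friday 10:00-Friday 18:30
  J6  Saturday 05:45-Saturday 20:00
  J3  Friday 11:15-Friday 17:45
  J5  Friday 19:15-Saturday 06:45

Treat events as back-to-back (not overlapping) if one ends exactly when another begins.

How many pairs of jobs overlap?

4

Sorted by start: J1, J2, J7, J4, J3, J5, J6, J8.
J2 starts before J1 ends → J1 and J2 overlap.
J7 starts exactly when J1 ends (back-to-back, no overlap), so J1 has no further overlaps.
J7 starts after J2 ends, so J2 has no further overlaps.
J4 starts after J7 ends, so J7 has no further overlaps.
J3 starts before J4 ends → J4 and J3 overlap.
J5 starts after J4 ends, so J4 has no further overlaps.
J5 starts after J3 ends, so J3 has no further overlaps.
J6 starts before J5 ends → J5 and J6 overlap.
J8 starts after J5 ends.
J8 starts before J6 ends → J6 and J8 overlap.
Overlapping pairs: J1 & J2, J3 & J4, J5 & J6, J6 & J8 — 4 in total.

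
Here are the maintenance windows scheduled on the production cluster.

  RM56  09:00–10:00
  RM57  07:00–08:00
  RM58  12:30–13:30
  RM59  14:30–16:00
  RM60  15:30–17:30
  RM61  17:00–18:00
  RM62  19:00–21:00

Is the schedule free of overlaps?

Sorted by start: RM57, RM56, RM58, RM59, RM60, RM61, RM62.
RM56 starts after RM57 ends — done with RM57.
RM58 starts after RM56 ends — done with RM56.
RM59 starts after RM58 ends — done with RM58.
RM60 starts before RM59 ends → RM59 and RM60 overlap.
That's a conflict, so the schedule is not conflict-free.

No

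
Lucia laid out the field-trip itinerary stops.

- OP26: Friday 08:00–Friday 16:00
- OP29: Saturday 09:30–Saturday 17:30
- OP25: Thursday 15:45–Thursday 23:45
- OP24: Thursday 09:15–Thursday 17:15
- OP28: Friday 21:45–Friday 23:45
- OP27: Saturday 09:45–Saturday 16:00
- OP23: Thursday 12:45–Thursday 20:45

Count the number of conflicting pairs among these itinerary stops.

4

Two intervals overlap when each starts before the other ends.
Sorted by start: OP24, OP23, OP25, OP26, OP28, OP29, OP27.
OP23 starts before OP24 ends → OP24 and OP23 overlap.
OP25 starts before OP24 ends → OP24 and OP25 overlap.
OP26 starts after OP24 ends, so OP24 has no further overlaps.
OP25 starts before OP23 ends → OP23 and OP25 overlap.
OP26 starts after OP23 ends, so OP23 has no further overlaps.
OP26 starts after OP25 ends, so OP25 has no further overlaps.
OP28 starts after OP26 ends, so OP26 has no further overlaps.
OP29 starts after OP28 ends, so OP28 has no further overlaps.
OP27 starts before OP29 ends → OP29 and OP27 overlap.
Overlapping pairs: OP23 & OP24, OP23 & OP25, OP24 & OP25, OP27 & OP29 — 4 in total.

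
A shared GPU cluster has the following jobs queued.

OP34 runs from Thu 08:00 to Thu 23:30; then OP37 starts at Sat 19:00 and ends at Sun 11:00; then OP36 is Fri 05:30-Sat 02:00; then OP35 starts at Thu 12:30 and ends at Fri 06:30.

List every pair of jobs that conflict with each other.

Sorted by start: OP34, OP35, OP36, OP37.
OP35 starts before OP34 ends → OP34 and OP35 overlap.
OP36 starts after OP34 ends, so nothing later overlaps OP34 either.
OP36 starts before OP35 ends → OP35 and OP36 overlap.
OP37 starts after OP35 ends.
OP37 starts after OP36 ends.

OP34 & OP35, OP35 & OP36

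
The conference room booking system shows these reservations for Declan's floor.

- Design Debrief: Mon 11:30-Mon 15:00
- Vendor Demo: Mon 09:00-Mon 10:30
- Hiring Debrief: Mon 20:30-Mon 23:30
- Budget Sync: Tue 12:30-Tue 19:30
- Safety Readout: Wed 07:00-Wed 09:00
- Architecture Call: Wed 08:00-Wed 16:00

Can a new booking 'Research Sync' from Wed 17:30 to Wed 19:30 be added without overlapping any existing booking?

Yes — the slot is free

Vendor Demo: ends Mon 10:30 at or before Research Sync starts Wed 17:30 → clear.
Design Debrief: ends Mon 15:00 at or before Research Sync starts Wed 17:30 → clear.
Hiring Debrief: ends Mon 23:30 at or before Research Sync starts Wed 17:30 → clear.
Budget Sync: ends Tue 19:30 at or before Research Sync starts Wed 17:30 → clear.
Safety Readout: ends Wed 09:00 at or before Research Sync starts Wed 17:30 → clear.
Architecture Call: ends Wed 16:00 at or before Research Sync starts Wed 17:30 → clear.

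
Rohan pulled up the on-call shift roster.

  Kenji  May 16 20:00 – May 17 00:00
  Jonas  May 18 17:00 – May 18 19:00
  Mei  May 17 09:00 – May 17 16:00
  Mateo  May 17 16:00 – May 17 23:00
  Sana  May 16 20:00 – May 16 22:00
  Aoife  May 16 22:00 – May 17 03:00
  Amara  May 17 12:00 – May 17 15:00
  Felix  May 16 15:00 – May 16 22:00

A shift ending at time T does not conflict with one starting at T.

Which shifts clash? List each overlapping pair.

Sorted by start: Felix, Sana, Kenji, Aoife, Mei, Amara, Mateo, Jonas.
Sana starts before Felix ends → Felix and Sana overlap.
Kenji starts before Felix ends → Felix and Kenji overlap.
Aoife starts exactly when Felix ends (back-to-back, no overlap), so nothing later overlaps Felix either.
Kenji starts before Sana ends → Sana and Kenji overlap.
Aoife starts exactly when Sana ends (back-to-back, no overlap), so nothing later overlaps Sana either.
Aoife starts before Kenji ends → Kenji and Aoife overlap.
Mei starts after Kenji ends, so nothing later overlaps Kenji either.
Mei starts after Aoife ends, so nothing later overlaps Aoife either.
Amara starts before Mei ends → Mei and Amara overlap.
Mateo starts exactly when Mei ends (back-to-back, no overlap), so nothing later overlaps Mei either.
Mateo starts after Amara ends, so nothing later overlaps Amara either.
Jonas starts after Mateo ends.

Amara & Mei, Aoife & Kenji, Felix & Kenji, Felix & Sana, Kenji & Sana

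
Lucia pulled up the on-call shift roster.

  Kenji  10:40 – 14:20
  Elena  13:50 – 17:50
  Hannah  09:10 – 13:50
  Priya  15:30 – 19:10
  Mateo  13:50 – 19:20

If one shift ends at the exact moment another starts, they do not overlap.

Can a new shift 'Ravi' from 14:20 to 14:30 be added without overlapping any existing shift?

No — it overlaps Elena, Mateo

Hannah: ends 13:50 at or before Ravi starts 14:20 → clear.
Kenji: ends 14:20 at or before Ravi starts 14:20 → clear.
Mateo: starts 13:50 before Ravi ends 14:30, and ends 19:20 after Ravi starts 14:20 → overlap.
Elena: starts 13:50 before Ravi ends 14:30, and ends 17:50 after Ravi starts 14:20 → overlap.
Priya: starts 15:30 at or after Ravi ends 14:30 → clear.
Ravi overlaps Mateo, Elena.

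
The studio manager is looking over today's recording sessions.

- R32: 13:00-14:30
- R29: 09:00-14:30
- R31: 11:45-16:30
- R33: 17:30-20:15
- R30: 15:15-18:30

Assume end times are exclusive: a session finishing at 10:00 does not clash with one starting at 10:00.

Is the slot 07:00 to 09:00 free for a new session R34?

Yes — the slot is free

R29: starts 09:00 at or after R34 ends 09:00 → clear.
R31: starts 11:45 at or after R34 ends 09:00 → clear.
R32: starts 13:00 at or after R34 ends 09:00 → clear.
R30: starts 15:15 at or after R34 ends 09:00 → clear.
R33: starts 17:30 at or after R34 ends 09:00 → clear.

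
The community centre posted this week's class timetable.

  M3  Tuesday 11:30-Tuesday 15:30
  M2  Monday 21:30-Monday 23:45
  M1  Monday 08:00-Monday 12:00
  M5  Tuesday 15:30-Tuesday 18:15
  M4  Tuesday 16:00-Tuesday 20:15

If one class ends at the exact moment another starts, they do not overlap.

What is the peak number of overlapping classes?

Sweep the timeline, counting +1 at each start and −1 at each end (ends before starts at a tie):
Monday 08:00 start M1 → 1
Monday 12:00 end M1 → 0
Monday 21:30 start M2 → 1
Monday 23:45 end M2 → 0
Tuesday 11:30 start M3 → 1
Tuesday 15:30 end M3 → 0
Tuesday 15:30 start M5 → 1
Tuesday 16:00 start M4 → 2
Tuesday 18:15 end M5 → 1
Tuesday 20:15 end M4 → 0
Peak is 2, at Tuesday 16:00 (M4, M5).

2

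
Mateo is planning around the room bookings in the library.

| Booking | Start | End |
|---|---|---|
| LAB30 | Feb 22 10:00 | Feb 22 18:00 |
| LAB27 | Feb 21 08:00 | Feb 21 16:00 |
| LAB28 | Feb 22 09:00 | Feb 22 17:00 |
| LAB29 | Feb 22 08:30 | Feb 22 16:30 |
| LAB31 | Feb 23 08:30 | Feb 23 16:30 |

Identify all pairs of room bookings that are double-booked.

Sorted by start: LAB27, LAB29, LAB28, LAB30, LAB31.
LAB29 starts after LAB27 ends — done with LAB27.
LAB28 starts before LAB29 ends → LAB29 and LAB28 overlap.
LAB30 starts before LAB29 ends → LAB29 and LAB30 overlap.
LAB31 starts after LAB29 ends.
LAB30 starts before LAB28 ends → LAB28 and LAB30 overlap.
LAB31 starts after LAB28 ends.
LAB31 starts after LAB30 ends.

LAB28 & LAB29, LAB28 & LAB30, LAB29 & LAB30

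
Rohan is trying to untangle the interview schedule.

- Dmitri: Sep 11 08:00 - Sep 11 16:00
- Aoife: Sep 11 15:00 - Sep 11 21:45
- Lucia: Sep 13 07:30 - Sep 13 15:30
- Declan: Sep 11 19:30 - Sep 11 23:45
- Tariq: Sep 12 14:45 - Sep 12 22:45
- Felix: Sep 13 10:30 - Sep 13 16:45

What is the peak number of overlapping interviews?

Sweep the timeline, counting +1 at each start and −1 at each end (ends before starts at a tie):
Sep 11 08:00 start Dmitri → 1
Sep 11 15:00 start Aoife → 2
Sep 11 16:00 end Dmitri → 1
Sep 11 19:30 start Declan → 2
Sep 11 21:45 end Aoife → 1
Sep 11 23:45 end Declan → 0
Sep 12 14:45 start Tariq → 1
Sep 12 22:45 end Tariq → 0
Sep 13 07:30 start Lucia → 1
Sep 13 10:30 start Felix → 2
Sep 13 15:30 end Lucia → 1
Sep 13 16:45 end Felix → 0
Peak is 2, at Sep 11 15:00 (Aoife, Dmitri).

2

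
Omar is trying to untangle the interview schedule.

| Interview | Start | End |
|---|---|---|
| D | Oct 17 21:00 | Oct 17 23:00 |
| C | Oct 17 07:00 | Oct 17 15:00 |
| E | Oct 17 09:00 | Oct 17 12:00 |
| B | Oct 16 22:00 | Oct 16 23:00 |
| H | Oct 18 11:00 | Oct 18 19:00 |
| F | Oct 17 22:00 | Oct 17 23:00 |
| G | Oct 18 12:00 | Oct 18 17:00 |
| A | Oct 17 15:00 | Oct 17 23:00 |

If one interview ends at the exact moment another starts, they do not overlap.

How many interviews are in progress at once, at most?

Sort all start/end points and keep a running count:
Oct 16 22:00 start B → 1
Oct 16 23:00 end B → 0
Oct 17 07:00 start C → 1
Oct 17 09:00 start E → 2
Oct 17 12:00 end E → 1
Oct 17 15:00 end C → 0
Oct 17 15:00 start A → 1
Oct 17 21:00 start D → 2
Oct 17 22:00 start F → 3
Oct 17 23:00 end A → 2
Oct 17 23:00 end D → 1
Oct 17 23:00 end F → 0
Oct 18 11:00 start H → 1
Oct 18 12:00 start G → 2
Oct 18 17:00 end G → 1
Oct 18 19:00 end H → 0
Peak is 3, at Oct 17 22:00 (A, D, F).

3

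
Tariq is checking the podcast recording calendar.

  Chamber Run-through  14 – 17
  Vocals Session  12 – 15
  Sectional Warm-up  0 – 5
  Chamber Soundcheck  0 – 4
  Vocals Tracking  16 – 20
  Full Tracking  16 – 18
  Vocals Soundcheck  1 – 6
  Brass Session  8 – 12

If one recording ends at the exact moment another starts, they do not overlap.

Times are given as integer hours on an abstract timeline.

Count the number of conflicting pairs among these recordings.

Two intervals overlap when each starts before the other ends.
Sorted by start: Sectional Warm-up, Chamber Soundcheck, Vocals Soundcheck, Brass Session, Vocals Session, Chamber Run-through, Full Tracking, Vocals Tracking.
Chamber Soundcheck starts before Sectional Warm-up ends → Sectional Warm-up and Chamber Soundcheck overlap.
Vocals Soundcheck starts before Sectional Warm-up ends → Sectional Warm-up and Vocals Soundcheck overlap.
Brass Session starts after Sectional Warm-up ends — done with Sectional Warm-up.
Vocals Soundcheck starts before Chamber Soundcheck ends → Chamber Soundcheck and Vocals Soundcheck overlap.
Brass Session starts after Chamber Soundcheck ends — done with Chamber Soundcheck.
Brass Session starts after Vocals Soundcheck ends — done with Vocals Soundcheck.
Vocals Session starts exactly when Brass Session ends (back-to-back, no overlap) — done with Brass Session.
Chamber Run-through starts before Vocals Session ends → Vocals Session and Chamber Run-through overlap.
Full Tracking starts after Vocals Session ends — done with Vocals Session.
Full Tracking starts before Chamber Run-through ends → Chamber Run-through and Full Tracking overlap.
Vocals Tracking starts before Chamber Run-through ends → Chamber Run-through and Vocals Tracking overlap.
Vocals Tracking starts before Full Tracking ends → Full Tracking and Vocals Tracking overlap.
Overlapping pairs: Chamber Run-through & Full Tracking, Chamber Run-through & Vocals Session, Chamber Run-through & Vocals Tracking, Chamber Soundcheck & Sectional Warm-up, Chamber Soundcheck & Vocals Soundcheck, Full Tracking & Vocals Tracking, Sectional Warm-up & Vocals Soundcheck — 7 in total.

7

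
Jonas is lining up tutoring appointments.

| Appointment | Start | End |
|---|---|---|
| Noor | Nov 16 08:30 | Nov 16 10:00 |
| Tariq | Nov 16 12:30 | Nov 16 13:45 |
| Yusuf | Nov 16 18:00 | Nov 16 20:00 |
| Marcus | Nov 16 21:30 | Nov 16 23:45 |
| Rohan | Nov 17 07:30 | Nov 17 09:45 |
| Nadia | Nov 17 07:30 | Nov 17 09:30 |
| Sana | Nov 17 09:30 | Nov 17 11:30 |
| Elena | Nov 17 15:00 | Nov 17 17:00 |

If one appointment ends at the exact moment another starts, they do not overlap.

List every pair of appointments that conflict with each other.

Nadia & Rohan, Rohan & Sana

Check each pair: they overlap iff neither finishes before the other starts.
Sorted by start: Noor, Tariq, Yusuf, Marcus, Rohan, Nadia, Sana, Elena.
Tariq starts after Noor ends — done with Noor.
Yusuf starts after Tariq ends — done with Tariq.
Marcus starts after Yusuf ends — done with Yusuf.
Rohan starts after Marcus ends — done with Marcus.
Nadia starts before Rohan ends → Rohan and Nadia overlap.
Sana starts before Rohan ends → Rohan and Sana overlap.
Elena starts after Rohan ends.
Sana starts exactly when Nadia ends (back-to-back, no overlap) — done with Nadia.
Elena starts after Sana ends.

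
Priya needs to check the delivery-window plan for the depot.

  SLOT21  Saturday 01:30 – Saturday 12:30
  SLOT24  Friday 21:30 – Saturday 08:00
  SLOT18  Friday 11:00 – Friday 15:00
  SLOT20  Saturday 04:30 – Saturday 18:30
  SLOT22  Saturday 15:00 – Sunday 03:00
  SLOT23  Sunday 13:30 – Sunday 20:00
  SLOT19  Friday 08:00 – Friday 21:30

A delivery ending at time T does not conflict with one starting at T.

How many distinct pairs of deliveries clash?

Sorted by start: SLOT19, SLOT18, SLOT24, SLOT21, SLOT20, SLOT22, SLOT23.
SLOT18 starts before SLOT19 ends → SLOT19 and SLOT18 overlap.
SLOT24 starts exactly when SLOT19 ends (back-to-back, no overlap), so nothing later overlaps SLOT19 either.
SLOT24 starts after SLOT18 ends, so nothing later overlaps SLOT18 either.
SLOT21 starts before SLOT24 ends → SLOT24 and SLOT21 overlap.
SLOT20 starts before SLOT24 ends → SLOT24 and SLOT20 overlap.
SLOT22 starts after SLOT24 ends, so nothing later overlaps SLOT24 either.
SLOT20 starts before SLOT21 ends → SLOT21 and SLOT20 overlap.
SLOT22 starts after SLOT21 ends, so nothing later overlaps SLOT21 either.
SLOT22 starts before SLOT20 ends → SLOT20 and SLOT22 overlap.
SLOT23 starts after SLOT20 ends.
SLOT23 starts after SLOT22 ends.
Overlapping pairs: SLOT18 & SLOT19, SLOT20 & SLOT21, SLOT20 & SLOT22, SLOT20 & SLOT24, SLOT21 & SLOT24 — 5 in total.

5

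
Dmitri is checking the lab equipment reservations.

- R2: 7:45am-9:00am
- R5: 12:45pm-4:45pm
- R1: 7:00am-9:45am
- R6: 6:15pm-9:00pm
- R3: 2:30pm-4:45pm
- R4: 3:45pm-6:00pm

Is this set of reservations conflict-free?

No

Sorted by start: R1, R2, R5, R3, R4, R6.
R2 starts before R1 ends → R1 and R2 overlap.
That's a conflict, so the schedule is not conflict-free.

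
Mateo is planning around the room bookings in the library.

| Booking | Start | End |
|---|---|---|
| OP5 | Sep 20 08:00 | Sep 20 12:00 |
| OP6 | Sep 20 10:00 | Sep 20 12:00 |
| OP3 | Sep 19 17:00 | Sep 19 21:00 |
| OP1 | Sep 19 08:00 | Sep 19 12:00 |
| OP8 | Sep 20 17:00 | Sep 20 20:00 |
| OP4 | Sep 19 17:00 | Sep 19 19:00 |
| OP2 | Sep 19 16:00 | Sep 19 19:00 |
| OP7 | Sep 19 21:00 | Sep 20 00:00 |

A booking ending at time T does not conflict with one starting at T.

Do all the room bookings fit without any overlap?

Sorted by start: OP1, OP2, OP3, OP4, OP7, OP5, OP6, OP8.
OP2 starts after OP1 ends, so nothing later overlaps OP1 either.
OP3 starts before OP2 ends → OP2 and OP3 overlap.
That's a conflict, so the schedule is not conflict-free.

No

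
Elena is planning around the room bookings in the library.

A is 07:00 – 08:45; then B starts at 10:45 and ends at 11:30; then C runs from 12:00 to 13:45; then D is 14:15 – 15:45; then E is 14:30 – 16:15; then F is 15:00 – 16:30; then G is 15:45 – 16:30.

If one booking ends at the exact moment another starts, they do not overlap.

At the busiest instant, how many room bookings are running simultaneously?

3

Sort all start/end points and keep a running count:
07:00 start A → 1
08:45 end A → 0
10:45 start B → 1
11:30 end B → 0
12:00 start C → 1
13:45 end C → 0
14:15 start D → 1
14:30 start E → 2
15:00 start F → 3
15:45 end D → 2
15:45 start G → 3
16:15 end E → 2
16:30 end F → 1
16:30 end G → 0
Peak is 3, at 15:00 (D, E, F).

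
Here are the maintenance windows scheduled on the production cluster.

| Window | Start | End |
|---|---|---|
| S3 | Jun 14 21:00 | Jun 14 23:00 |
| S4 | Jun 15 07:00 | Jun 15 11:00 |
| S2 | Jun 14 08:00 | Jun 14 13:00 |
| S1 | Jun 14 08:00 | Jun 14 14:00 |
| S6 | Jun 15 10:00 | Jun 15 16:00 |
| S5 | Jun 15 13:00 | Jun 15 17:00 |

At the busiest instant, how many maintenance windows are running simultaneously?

2

Sweep the timeline, counting +1 at each start and −1 at each end (ends before starts at a tie):
Jun 14 08:00 start S1 → 1
Jun 14 08:00 start S2 → 2
Jun 14 13:00 end S2 → 1
Jun 14 14:00 end S1 → 0
Jun 14 21:00 start S3 → 1
Jun 14 23:00 end S3 → 0
Jun 15 07:00 start S4 → 1
Jun 15 10:00 start S6 → 2
Jun 15 11:00 end S4 → 1
Jun 15 13:00 start S5 → 2
Jun 15 16:00 end S6 → 1
Jun 15 17:00 end S5 → 0
Peak is 2, at Jun 14 08:00 (S1, S2).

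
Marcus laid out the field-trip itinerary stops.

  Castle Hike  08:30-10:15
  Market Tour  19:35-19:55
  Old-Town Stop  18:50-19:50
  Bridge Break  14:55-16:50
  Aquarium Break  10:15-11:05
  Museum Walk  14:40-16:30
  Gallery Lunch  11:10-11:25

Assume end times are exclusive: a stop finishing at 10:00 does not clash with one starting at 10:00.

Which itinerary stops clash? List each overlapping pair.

Bridge Break & Museum Walk, Market Tour & Old-Town Stop

Sorted by start: Castle Hike, Aquarium Break, Gallery Lunch, Museum Walk, Bridge Break, Old-Town Stop, Market Tour.
Aquarium Break starts exactly when Castle Hike ends (back-to-back, no overlap); Castle Hike is clear from here.
Gallery Lunch starts after Aquarium Break ends; Aquarium Break is clear from here.
Museum Walk starts after Gallery Lunch ends; Gallery Lunch is clear from here.
Bridge Break starts before Museum Walk ends → Museum Walk and Bridge Break overlap.
Old-Town Stop starts after Museum Walk ends; Museum Walk is clear from here.
Old-Town Stop starts after Bridge Break ends; Bridge Break is clear from here.
Market Tour starts before Old-Town Stop ends → Old-Town Stop and Market Tour overlap.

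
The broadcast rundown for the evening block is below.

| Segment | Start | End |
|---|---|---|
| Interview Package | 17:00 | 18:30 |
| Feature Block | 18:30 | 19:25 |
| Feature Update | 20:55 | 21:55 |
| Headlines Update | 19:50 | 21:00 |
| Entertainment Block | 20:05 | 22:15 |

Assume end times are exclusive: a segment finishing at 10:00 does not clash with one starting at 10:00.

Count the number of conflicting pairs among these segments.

Sorted by start: Interview Package, Feature Block, Headlines Update, Entertainment Block, Feature Update.
Feature Block starts exactly when Interview Package ends (back-to-back, no overlap), so Interview Package has no further overlaps.
Headlines Update starts after Feature Block ends, so Feature Block has no further overlaps.
Entertainment Block starts before Headlines Update ends → Headlines Update and Entertainment Block overlap.
Feature Update starts before Headlines Update ends → Headlines Update and Feature Update overlap.
Feature Update starts before Entertainment Block ends → Entertainment Block and Feature Update overlap.
Overlapping pairs: Entertainment Block & Feature Update, Entertainment Block & Headlines Update, Feature Update & Headlines Update — 3 in total.

3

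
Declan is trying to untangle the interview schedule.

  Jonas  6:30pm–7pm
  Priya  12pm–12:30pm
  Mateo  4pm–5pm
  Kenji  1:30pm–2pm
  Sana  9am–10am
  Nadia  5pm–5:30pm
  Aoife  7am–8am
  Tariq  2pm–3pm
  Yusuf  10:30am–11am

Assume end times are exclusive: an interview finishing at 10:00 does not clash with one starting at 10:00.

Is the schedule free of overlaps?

Sorted by start: Aoife, Sana, Yusuf, Priya, Kenji, Tariq, Mateo, Nadia, Jonas.
Sana starts after Aoife ends; Aoife is clear from here.
Yusuf starts after Sana ends; Sana is clear from here.
Priya starts after Yusuf ends; Yusuf is clear from here.
Kenji starts after Priya ends; Priya is clear from here.
Tariq starts exactly when Kenji ends (back-to-back, no overlap); Kenji is clear from here.
Mateo starts after Tariq ends; Tariq is clear from here.
Nadia starts exactly when Mateo ends (back-to-back, no overlap); Mateo is clear from here.
Jonas starts after Nadia ends.
Every pair is clear; the schedule has no overlaps.

Yes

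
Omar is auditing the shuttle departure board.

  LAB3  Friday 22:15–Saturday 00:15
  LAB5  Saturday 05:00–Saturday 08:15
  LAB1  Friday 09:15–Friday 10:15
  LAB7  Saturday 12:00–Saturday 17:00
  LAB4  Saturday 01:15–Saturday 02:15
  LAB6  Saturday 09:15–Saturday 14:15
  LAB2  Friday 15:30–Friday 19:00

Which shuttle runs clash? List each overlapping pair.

Check each pair: they overlap iff neither finishes before the other starts.
Sorted by start: LAB1, LAB2, LAB3, LAB4, LAB5, LAB6, LAB7.
LAB2 starts after LAB1 ends, so LAB1 has no further overlaps.
LAB3 starts after LAB2 ends, so LAB2 has no further overlaps.
LAB4 starts after LAB3 ends, so LAB3 has no further overlaps.
LAB5 starts after LAB4 ends, so LAB4 has no further overlaps.
LAB6 starts after LAB5 ends, so LAB5 has no further overlaps.
LAB7 starts before LAB6 ends → LAB6 and LAB7 overlap.

LAB6 & LAB7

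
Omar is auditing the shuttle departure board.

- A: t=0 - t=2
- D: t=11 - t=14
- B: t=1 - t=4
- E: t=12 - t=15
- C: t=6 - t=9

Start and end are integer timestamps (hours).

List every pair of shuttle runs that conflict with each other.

A & B, D & E

Sorted by start: A, B, C, D, E.
B starts before A ends → A and B overlap.
C starts after A ends, so A has no further overlaps.
C starts after B ends, so B has no further overlaps.
D starts after C ends, so C has no further overlaps.
E starts before D ends → D and E overlap.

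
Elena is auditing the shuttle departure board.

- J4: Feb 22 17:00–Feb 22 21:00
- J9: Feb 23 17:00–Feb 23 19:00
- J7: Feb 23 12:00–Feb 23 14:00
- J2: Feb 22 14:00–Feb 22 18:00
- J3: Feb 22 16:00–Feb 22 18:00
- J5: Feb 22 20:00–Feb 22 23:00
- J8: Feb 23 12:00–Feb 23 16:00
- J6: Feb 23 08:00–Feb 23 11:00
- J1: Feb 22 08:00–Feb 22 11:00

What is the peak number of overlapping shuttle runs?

3

Walk through starts and ends in time order (an end at T is processed before a start at T):
Feb 22 08:00 start J1 → 1
Feb 22 11:00 end J1 → 0
Feb 22 14:00 start J2 → 1
Feb 22 16:00 start J3 → 2
Feb 22 17:00 start J4 → 3
Feb 22 18:00 end J2 → 2
Feb 22 18:00 end J3 → 1
Feb 22 20:00 start J5 → 2
Feb 22 21:00 end J4 → 1
Feb 22 23:00 end J5 → 0
Feb 23 08:00 start J6 → 1
Feb 23 11:00 end J6 → 0
Feb 23 12:00 start J7 → 1
Feb 23 12:00 start J8 → 2
Feb 23 14:00 end J7 → 1
Feb 23 16:00 end J8 → 0
Feb 23 17:00 start J9 → 1
Feb 23 19:00 end J9 → 0
Peak is 3, at Feb 22 17:00 (J2, J3, J4).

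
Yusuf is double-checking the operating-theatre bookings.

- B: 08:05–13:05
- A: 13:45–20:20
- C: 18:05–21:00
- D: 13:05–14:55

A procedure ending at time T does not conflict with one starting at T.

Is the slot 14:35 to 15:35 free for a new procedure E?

No — it overlaps A, D

B: ends 13:05 at or before E starts 14:35 → clear.
D: starts 13:05 before E ends 15:35, and ends 14:55 after E starts 14:35 → overlap.
A: starts 13:45 before E ends 15:35, and ends 20:20 after E starts 14:35 → overlap.
C: starts 18:05 at or after E ends 15:35 → clear.
E overlaps A, D.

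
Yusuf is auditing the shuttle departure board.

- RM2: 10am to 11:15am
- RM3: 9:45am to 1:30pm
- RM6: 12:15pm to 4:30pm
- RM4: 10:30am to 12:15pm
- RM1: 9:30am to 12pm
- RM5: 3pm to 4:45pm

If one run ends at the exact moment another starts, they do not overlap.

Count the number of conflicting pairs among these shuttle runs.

Sorted by start: RM1, RM3, RM2, RM4, RM6, RM5.
RM3 starts before RM1 ends → RM1 and RM3 overlap.
RM2 starts before RM1 ends → RM1 and RM2 overlap.
RM4 starts before RM1 ends → RM1 and RM4 overlap.
RM6 starts after RM1 ends, so RM1 has no further overlaps.
RM2 starts before RM3 ends → RM3 and RM2 overlap.
RM4 starts before RM3 ends → RM3 and RM4 overlap.
RM6 starts before RM3 ends → RM3 and RM6 overlap.
RM5 starts after RM3 ends.
RM4 starts before RM2 ends → RM2 and RM4 overlap.
RM6 starts after RM2 ends, so RM2 has no further overlaps.
RM6 starts exactly when RM4 ends (back-to-back, no overlap), so RM4 has no further overlaps.
RM5 starts before RM6 ends → RM6 and RM5 overlap.
Overlapping pairs: RM1 & RM2, RM1 & RM3, RM1 & RM4, RM2 & RM3, RM2 & RM4, RM3 & RM4, RM3 & RM6, RM5 & RM6 — 8 in total.

8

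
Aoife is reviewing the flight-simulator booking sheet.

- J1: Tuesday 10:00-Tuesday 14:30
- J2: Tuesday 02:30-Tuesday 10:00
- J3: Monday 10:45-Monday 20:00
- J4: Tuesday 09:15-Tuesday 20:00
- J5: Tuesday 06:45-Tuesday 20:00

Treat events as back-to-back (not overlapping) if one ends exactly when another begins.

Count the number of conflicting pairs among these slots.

Two intervals overlap when each starts before the other ends.
Sorted by start: J3, J2, J5, J4, J1.
J2 starts after J3 ends, so J3 has no further overlaps.
J5 starts before J2 ends → J2 and J5 overlap.
J4 starts before J2 ends → J2 and J4 overlap.
J1 starts exactly when J2 ends (back-to-back, no overlap).
J4 starts before J5 ends → J5 and J4 overlap.
J1 starts before J5 ends → J5 and J1 overlap.
J1 starts before J4 ends → J4 and J1 overlap.
Overlapping pairs: J1 & J4, J1 & J5, J2 & J4, J2 & J5, J4 & J5 — 5 in total.

5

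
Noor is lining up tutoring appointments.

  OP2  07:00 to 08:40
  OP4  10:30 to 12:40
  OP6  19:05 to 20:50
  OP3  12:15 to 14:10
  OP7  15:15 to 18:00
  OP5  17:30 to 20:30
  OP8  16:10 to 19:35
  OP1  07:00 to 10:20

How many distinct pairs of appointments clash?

7

Two intervals overlap when each starts before the other ends.
Sorted by start: OP1, OP2, OP4, OP3, OP7, OP8, OP5, OP6.
OP2 starts before OP1 ends → OP1 and OP2 overlap.
OP4 starts after OP1 ends — done with OP1.
OP4 starts after OP2 ends — done with OP2.
OP3 starts before OP4 ends → OP4 and OP3 overlap.
OP7 starts after OP4 ends — done with OP4.
OP7 starts after OP3 ends — done with OP3.
OP8 starts before OP7 ends → OP7 and OP8 overlap.
OP5 starts before OP7 ends → OP7 and OP5 overlap.
OP6 starts after OP7 ends.
OP5 starts before OP8 ends → OP8 and OP5 overlap.
OP6 starts before OP8 ends → OP8 and OP6 overlap.
OP6 starts before OP5 ends → OP5 and OP6 overlap.
Overlapping pairs: OP1 & OP2, OP3 & OP4, OP5 & OP6, OP5 & OP7, OP5 & OP8, OP6 & OP8, OP7 & OP8 — 7 in total.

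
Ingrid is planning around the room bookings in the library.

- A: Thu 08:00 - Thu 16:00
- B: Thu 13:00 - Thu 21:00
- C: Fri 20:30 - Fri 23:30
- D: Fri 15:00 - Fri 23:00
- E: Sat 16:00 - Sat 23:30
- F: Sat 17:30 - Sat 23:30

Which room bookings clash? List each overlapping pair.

A & B, C & D, E & F

Sorted by start: A, B, D, C, E, F.
B starts before A ends → A and B overlap.
D starts after A ends, so nothing later overlaps A either.
D starts after B ends, so nothing later overlaps B either.
C starts before D ends → D and C overlap.
E starts after D ends, so nothing later overlaps D either.
E starts after C ends, so nothing later overlaps C either.
F starts before E ends → E and F overlap.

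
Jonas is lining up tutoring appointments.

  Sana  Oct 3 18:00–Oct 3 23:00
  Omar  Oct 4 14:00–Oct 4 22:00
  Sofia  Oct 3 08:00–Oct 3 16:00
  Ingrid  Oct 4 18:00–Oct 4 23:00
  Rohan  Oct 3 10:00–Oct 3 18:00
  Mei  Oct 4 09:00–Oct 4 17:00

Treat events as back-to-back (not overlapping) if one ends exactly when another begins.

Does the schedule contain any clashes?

Yes

Check each pair: they overlap iff neither finishes before the other starts.
Sorted by start: Sofia, Rohan, Sana, Mei, Omar, Ingrid.
Rohan starts before Sofia ends → Sofia and Rohan overlap.
That's a conflict, so the schedule is not conflict-free.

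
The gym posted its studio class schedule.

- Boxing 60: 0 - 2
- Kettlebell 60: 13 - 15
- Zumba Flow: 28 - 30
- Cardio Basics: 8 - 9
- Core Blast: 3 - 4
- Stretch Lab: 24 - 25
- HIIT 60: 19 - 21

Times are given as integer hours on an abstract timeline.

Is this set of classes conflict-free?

Yes

Sorted by start: Boxing 60, Core Blast, Cardio Basics, Kettlebell 60, HIIT 60, Stretch Lab, Zumba Flow.
Core Blast starts after Boxing 60 ends, so Boxing 60 has no further overlaps.
Cardio Basics starts after Core Blast ends, so Core Blast has no further overlaps.
Kettlebell 60 starts after Cardio Basics ends, so Cardio Basics has no further overlaps.
HIIT 60 starts after Kettlebell 60 ends, so Kettlebell 60 has no further overlaps.
Stretch Lab starts after HIIT 60 ends, so HIIT 60 has no further overlaps.
Zumba Flow starts after Stretch Lab ends.
Every pair is clear; the schedule has no overlaps.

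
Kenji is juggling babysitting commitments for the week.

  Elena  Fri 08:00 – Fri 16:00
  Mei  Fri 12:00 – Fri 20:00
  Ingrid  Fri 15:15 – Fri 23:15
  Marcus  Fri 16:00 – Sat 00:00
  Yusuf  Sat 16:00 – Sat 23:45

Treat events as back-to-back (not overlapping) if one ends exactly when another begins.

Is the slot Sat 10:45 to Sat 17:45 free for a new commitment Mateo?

Elena: ends Fri 16:00 at or before Mateo starts Sat 10:45 → clear.
Mei: ends Fri 20:00 at or before Mateo starts Sat 10:45 → clear.
Ingrid: ends Fri 23:15 at or before Mateo starts Sat 10:45 → clear.
Marcus: ends Sat 00:00 at or before Mateo starts Sat 10:45 → clear.
Yusuf: starts Sat 16:00 before Mateo ends Sat 17:45, and ends Sat 23:45 after Mateo starts Sat 10:45 → overlap.
Mateo overlaps Yusuf.

No — it overlaps Yusuf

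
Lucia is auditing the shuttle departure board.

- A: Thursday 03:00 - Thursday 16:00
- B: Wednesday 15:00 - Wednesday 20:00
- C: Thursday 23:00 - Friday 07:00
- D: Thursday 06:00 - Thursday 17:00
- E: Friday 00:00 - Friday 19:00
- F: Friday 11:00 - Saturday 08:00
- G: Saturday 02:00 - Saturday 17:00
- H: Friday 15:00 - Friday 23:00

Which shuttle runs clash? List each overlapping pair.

Sorted by start: B, A, D, C, E, F, H, G.
A starts after B ends — done with B.
D starts before A ends → A and D overlap.
C starts after A ends — done with A.
C starts after D ends — done with D.
E starts before C ends → C and E overlap.
F starts after C ends — done with C.
F starts before E ends → E and F overlap.
H starts before E ends → E and H overlap.
G starts after E ends.
H starts before F ends → F and H overlap.
G starts before F ends → F and G overlap.
G starts after H ends.

A & D, C & E, E & F, E & H, F & G, F & H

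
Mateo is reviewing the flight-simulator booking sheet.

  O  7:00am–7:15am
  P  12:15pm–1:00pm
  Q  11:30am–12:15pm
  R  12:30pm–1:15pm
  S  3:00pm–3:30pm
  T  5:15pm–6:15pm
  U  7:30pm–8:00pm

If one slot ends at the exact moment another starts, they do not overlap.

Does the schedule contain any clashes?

Yes

Check each pair: they overlap iff neither finishes before the other starts.
Sorted by start: O, Q, P, R, S, T, U.
Q starts after O ends, so O has no further overlaps.
P starts exactly when Q ends (back-to-back, no overlap), so Q has no further overlaps.
R starts before P ends → P and R overlap.
That's a conflict, so the schedule is not conflict-free.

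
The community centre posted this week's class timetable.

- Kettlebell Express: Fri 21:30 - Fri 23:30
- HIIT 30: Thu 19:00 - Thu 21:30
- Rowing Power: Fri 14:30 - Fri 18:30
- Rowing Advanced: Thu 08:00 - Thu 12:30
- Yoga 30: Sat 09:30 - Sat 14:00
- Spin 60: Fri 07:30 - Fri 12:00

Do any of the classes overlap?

Two intervals overlap when each starts before the other ends.
Sorted by start: Rowing Advanced, HIIT 30, Spin 60, Rowing Power, Kettlebell Express, Yoga 30.
HIIT 30 starts after Rowing Advanced ends; Rowing Advanced is clear from here.
Spin 60 starts after HIIT 30 ends; HIIT 30 is clear from here.
Rowing Power starts after Spin 60 ends; Spin 60 is clear from here.
Kettlebell Express starts after Rowing Power ends; Rowing Power is clear from here.
Yoga 30 starts after Kettlebell Express ends.
Every pair is clear; the schedule has no overlaps.

No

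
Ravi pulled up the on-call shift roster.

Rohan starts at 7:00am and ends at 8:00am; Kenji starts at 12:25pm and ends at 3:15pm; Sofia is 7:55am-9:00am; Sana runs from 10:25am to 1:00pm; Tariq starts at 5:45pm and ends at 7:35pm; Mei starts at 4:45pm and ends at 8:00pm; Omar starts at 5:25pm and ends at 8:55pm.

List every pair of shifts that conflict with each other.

Sorted by start: Rohan, Sofia, Sana, Kenji, Mei, Omar, Tariq.
Sofia starts before Rohan ends → Rohan and Sofia overlap.
Sana starts after Rohan ends; Rohan is clear from here.
Sana starts after Sofia ends; Sofia is clear from here.
Kenji starts before Sana ends → Sana and Kenji overlap.
Mei starts after Sana ends; Sana is clear from here.
Mei starts after Kenji ends; Kenji is clear from here.
Omar starts before Mei ends → Mei and Omar overlap.
Tariq starts before Mei ends → Mei and Tariq overlap.
Tariq starts before Omar ends → Omar and Tariq overlap.

Kenji & Sana, Mei & Omar, Mei & Tariq, Omar & Tariq, Rohan & Sofia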